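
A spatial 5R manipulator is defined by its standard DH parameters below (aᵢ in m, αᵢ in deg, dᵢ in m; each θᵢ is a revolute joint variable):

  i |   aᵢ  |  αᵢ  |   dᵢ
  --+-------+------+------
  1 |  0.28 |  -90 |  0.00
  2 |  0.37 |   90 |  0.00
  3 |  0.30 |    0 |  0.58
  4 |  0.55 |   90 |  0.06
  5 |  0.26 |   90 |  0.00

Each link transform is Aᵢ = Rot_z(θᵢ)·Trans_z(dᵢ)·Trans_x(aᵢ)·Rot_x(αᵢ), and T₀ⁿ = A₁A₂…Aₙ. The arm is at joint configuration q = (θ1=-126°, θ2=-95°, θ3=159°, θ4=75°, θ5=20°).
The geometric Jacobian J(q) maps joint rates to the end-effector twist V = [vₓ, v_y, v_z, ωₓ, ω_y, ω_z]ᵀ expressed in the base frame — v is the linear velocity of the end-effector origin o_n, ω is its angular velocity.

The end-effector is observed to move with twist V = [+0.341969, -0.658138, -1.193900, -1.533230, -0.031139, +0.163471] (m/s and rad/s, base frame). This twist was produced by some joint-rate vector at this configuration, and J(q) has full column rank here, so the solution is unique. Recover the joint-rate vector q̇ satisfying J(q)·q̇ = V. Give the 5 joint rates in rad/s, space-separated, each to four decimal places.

-0.4690 -0.8230 -0.2210 -0.7570 -0.6790

o_n = [-0.1900, 0.6489, -0.4391]
J₁: ẑ×o_n = [-0.6489, -0.1900, 0.0000], ω = ẑ
J2: z=[0.8090, -0.5878, 0.0000] o=[-0.1646, -0.2265, 0.0000] → [0.2581, 0.3552, 0.6933, 0.8090, -0.5878, 0.0000]
J3: z=[0.5855, 0.8059, -0.0872] o=[-0.1456, -0.2004, 0.3686] → [-0.5769, 0.4768, 0.5331, 0.5855, 0.8059, -0.0872]
J4: z=[0.5855, 0.8059, -0.0872] o=[0.2666, 0.1841, 0.0390] → [-0.3448, 0.3197, 0.6402, 0.5855, 0.8059, -0.0872]
J5: z=[0.4341, -0.4025, -0.8059] o=[-0.0748, 0.4712, -0.2882] → [0.2039, 0.1583, 0.0308, 0.4341, -0.4025, -0.8059]
q̇ = J⁺·V = [-0.4690, -0.8230, -0.2210, -0.7570, -0.6790]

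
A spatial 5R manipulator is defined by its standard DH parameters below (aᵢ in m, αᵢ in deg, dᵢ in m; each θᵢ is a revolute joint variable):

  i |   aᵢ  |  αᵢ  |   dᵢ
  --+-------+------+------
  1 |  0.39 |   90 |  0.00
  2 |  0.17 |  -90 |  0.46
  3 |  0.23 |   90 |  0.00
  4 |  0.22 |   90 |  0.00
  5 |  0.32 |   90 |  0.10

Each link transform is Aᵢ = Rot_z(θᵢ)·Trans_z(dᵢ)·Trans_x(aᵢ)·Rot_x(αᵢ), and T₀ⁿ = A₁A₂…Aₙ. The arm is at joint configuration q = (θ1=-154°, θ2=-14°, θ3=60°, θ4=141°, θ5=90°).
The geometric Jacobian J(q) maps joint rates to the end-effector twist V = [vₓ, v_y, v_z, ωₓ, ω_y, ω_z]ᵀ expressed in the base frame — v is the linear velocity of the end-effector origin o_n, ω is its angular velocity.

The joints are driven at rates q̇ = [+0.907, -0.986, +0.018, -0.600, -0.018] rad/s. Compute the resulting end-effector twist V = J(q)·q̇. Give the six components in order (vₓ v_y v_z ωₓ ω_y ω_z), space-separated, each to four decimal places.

o_n = [-1.0661, 0.0523, 0.0868]
J₁: ẑ×o_n = [-0.0523, -1.0661, 0.0000], ω = ẑ
J2: z=[-0.4384, 0.8988, 0.0000] o=[-0.3505, -0.1710, 0.0000] → [0.0780, 0.0381, 0.5453, -0.4384, 0.8988, 0.0000]
J3: z=[-0.2174, -0.1061, 0.9703] o=[-0.7004, 0.1702, -0.0411] → [0.1008, -0.3270, -0.0132, -0.2174, -0.1061, 0.9703]
J4: z=[-0.9744, 0.0810, -0.2095] o=[-0.7134, -0.0578, -0.0689] → [0.0357, 0.2257, -0.0787, -0.9744, 0.0810, -0.2095]
J5: z=[-0.2045, -0.7061, 0.6779] o=[-0.7339, 0.0970, 0.0861] → [0.0298, -0.2251, -0.2255, -0.2045, -0.7061, 0.6779]
V = J·q̇ = [-0.1445, -1.1418, -0.4866, 1.0167, -0.9240, 1.0380]

-0.1445 -1.1418 -0.4866 1.0167 -0.9240 1.0380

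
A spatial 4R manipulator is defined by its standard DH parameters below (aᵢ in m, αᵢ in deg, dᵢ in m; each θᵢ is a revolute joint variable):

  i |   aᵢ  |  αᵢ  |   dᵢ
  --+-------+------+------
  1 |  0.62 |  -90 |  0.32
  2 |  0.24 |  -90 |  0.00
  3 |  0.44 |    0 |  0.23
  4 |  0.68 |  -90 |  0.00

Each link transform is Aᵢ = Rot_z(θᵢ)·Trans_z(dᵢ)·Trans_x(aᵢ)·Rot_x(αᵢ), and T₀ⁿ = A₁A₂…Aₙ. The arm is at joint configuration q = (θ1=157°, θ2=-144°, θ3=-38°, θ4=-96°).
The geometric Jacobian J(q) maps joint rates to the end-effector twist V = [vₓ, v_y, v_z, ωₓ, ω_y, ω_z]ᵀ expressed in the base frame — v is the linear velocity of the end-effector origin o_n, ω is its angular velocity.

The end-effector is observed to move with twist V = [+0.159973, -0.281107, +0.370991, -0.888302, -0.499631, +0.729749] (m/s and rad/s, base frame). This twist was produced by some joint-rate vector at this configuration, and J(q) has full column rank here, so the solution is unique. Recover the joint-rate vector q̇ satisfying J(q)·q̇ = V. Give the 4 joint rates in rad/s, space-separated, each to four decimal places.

o_n = [-0.9070, -0.4407, 0.5733]
J₁: ẑ×o_n = [0.4407, -0.9070, 0.0000], ω = ẑ
J2: z=[-0.3907, -0.9205, 0.0000] o=[-0.5707, 0.2423, 0.3200] → [-0.2332, 0.0990, -0.0427, -0.3907, -0.9205, 0.0000]
J3: z=[-0.5411, 0.2297, 0.8090] o=[-0.3920, 0.1664, 0.4611] → [0.5169, -0.3559, 0.4467, -0.5411, 0.2297, 0.8090]
J4: z=[-0.5411, 0.2297, 0.8090] o=[-0.3641, -0.1397, 0.8509] → [0.1797, -0.5894, 0.2875, -0.5411, 0.2297, 0.8090]
q̇ = J⁺·V = [-0.1270, 0.8070, 0.6340, 0.4250]

-0.1270 0.8070 0.6340 0.4250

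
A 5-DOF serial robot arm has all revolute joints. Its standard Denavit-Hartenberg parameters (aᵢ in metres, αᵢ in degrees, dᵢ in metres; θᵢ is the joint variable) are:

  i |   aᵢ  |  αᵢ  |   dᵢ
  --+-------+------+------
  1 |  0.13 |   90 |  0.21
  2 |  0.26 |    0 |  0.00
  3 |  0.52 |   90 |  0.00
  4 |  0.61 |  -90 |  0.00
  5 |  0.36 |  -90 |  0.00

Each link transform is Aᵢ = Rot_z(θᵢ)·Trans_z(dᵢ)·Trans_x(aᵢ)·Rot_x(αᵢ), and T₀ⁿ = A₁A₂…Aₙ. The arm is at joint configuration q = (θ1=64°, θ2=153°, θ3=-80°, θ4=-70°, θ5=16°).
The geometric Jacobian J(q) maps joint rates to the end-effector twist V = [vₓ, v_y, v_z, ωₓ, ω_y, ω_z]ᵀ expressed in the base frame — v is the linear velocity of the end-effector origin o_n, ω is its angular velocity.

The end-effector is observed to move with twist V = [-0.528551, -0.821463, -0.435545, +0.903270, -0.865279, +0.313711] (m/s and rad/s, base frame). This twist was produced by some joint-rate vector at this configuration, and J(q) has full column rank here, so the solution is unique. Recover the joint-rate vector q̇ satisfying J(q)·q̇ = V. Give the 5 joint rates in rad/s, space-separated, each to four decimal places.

-0.3120 0.6700 0.3440 -0.5480 0.5180

o_n = [-0.7851, 0.4397, 1.1670]
J₁: ẑ×o_n = [-0.4397, -0.7851, 0.0000], ω = ẑ
J2: z=[0.8988, -0.4384, 0.0000] o=[0.0570, 0.1168, 0.2100] → [-0.4195, -0.8602, -0.0789, 0.8988, -0.4384, 0.0000]
J3: z=[0.8988, -0.4384, 0.0000] o=[-0.0446, -0.0914, 0.3280] → [-0.3678, -0.7541, 0.1527, 0.8988, -0.4384, 0.0000]
J4: z=[0.4192, 0.8595, -0.2924] o=[0.0221, 0.0453, 0.8253] → [0.4090, 0.0927, 0.8591, 0.4192, 0.8595, -0.2924]
J5: z=[0.4278, 0.0970, 0.8986] o=[-0.4664, 0.3514, 1.0248] → [-0.0656, -0.3472, 0.0687, 0.4278, 0.0970, 0.8986]
q̇ = J⁺·V = [-0.3120, 0.6700, 0.3440, -0.5480, 0.5180]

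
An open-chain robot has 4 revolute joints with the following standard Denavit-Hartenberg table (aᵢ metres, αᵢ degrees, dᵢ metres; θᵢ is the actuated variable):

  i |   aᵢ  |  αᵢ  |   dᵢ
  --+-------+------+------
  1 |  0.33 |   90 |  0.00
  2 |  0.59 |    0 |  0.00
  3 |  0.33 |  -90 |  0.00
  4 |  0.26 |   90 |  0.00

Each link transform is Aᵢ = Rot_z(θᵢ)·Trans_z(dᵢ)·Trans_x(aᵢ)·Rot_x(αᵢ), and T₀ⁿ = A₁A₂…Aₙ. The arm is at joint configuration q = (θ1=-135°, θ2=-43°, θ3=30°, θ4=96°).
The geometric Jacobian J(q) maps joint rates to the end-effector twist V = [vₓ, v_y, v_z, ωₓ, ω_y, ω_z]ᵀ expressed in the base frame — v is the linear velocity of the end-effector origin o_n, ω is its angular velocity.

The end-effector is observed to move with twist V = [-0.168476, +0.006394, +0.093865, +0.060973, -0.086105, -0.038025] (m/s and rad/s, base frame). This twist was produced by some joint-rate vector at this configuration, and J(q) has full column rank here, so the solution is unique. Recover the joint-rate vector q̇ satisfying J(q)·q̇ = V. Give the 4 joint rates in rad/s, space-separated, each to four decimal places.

-0.1150 0.2780 -0.3820 0.0790

o_n = [-0.5643, -0.9299, -0.4705]
J₁: ẑ×o_n = [0.9299, -0.5643, 0.0000], ω = ẑ
J2: z=[-0.7071, 0.7071, 0.0000] o=[-0.2333, -0.2333, 0.0000] → [-0.3327, -0.3327, 0.7266, -0.7071, 0.7071, 0.0000]
J3: z=[-0.7071, 0.7071, 0.0000] o=[-0.5385, -0.5385, -0.4024] → [-0.0482, -0.0482, 0.2951, -0.7071, 0.7071, 0.0000]
J4: z=[-0.1591, -0.1591, 0.9744] o=[-0.7658, -0.7658, -0.4766] → [0.1589, 0.1974, 0.0582, -0.1591, -0.1591, 0.9744]
q̇ = J⁺·V = [-0.1150, 0.2780, -0.3820, 0.0790]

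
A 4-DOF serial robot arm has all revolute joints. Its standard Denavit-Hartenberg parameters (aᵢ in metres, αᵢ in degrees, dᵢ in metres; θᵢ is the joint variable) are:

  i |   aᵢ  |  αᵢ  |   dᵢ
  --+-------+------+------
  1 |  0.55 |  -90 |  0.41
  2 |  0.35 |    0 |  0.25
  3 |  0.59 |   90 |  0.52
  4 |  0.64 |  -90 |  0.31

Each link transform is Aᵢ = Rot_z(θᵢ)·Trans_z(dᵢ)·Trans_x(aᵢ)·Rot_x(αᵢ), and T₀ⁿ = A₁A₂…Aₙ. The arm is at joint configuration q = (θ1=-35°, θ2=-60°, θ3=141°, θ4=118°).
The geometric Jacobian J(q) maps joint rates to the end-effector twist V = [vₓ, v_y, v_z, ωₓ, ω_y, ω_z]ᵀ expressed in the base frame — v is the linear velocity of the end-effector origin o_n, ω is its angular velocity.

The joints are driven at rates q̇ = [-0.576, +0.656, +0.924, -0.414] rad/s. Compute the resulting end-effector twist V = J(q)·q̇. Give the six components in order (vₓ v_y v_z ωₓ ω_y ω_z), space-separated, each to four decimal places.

o_n = [1.6476, 0.4762, 0.4756]
J₁: ẑ×o_n = [-0.4762, 1.6476, 0.0000], ω = ẑ
J2: z=[0.5736, 0.8192, 0.0000] o=[0.4505, -0.3155, 0.4100] → [0.0538, -0.0376, -0.5265, 0.5736, 0.8192, 0.0000]
J3: z=[0.5736, 0.8192, 0.0000] o=[0.7373, -0.2111, 0.7131] → [-0.1945, 0.1362, -0.3515, 0.5736, 0.8192, 0.0000]
J4: z=[0.8091, -0.5665, 0.1564] o=[1.1111, 0.1620, 0.1304] → [-0.2448, -0.1954, 0.5581, 0.8091, -0.5665, 0.1564]
V = J·q̇ = [0.2311, -0.7669, -0.9012, 0.5713, 1.5288, -0.6408]

0.2311 -0.7669 -0.9012 0.5713 1.5288 -0.6408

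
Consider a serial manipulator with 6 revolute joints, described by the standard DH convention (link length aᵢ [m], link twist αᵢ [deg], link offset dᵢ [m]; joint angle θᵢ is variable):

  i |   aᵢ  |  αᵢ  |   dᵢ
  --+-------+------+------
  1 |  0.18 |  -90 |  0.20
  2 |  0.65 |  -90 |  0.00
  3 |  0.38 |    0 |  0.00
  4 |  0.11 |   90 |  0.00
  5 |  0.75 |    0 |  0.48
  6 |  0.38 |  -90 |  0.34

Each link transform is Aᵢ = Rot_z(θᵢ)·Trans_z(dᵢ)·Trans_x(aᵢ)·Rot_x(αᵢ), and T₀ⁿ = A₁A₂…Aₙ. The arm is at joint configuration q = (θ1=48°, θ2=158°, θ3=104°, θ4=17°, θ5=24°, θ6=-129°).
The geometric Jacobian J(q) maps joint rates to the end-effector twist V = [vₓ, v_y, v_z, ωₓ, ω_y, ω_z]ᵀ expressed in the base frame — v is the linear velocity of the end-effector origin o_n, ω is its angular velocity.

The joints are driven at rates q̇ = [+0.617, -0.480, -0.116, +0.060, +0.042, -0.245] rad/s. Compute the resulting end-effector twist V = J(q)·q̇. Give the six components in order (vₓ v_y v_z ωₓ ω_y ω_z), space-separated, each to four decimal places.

o_n = [0.6081, -1.3995, -0.1954]
J₁: ẑ×o_n = [1.3995, 0.6081, -0.0000], ω = ẑ
J2: z=[-0.7431, 0.6691, 0.0000] o=[0.1204, 0.1338, 0.2000] → [-0.2646, -0.2938, 0.8132, -0.7431, 0.6691, 0.0000]
J3: z=[-0.2507, -0.2784, 0.9272] o=[-0.2828, -0.3141, -0.0435] → [1.0486, 0.7879, 0.5201, -0.2507, -0.2784, 0.9272]
J4: z=[-0.2507, -0.2784, 0.9272] o=[0.0482, -0.4975, -0.0091] → [0.8882, 0.4724, 0.3820, -0.2507, -0.2784, 0.9272]
J5: z=[-0.1490, -0.9352, -0.3211] o=[0.1534, -0.5215, 0.0122] → [-0.0878, -0.1769, 0.5560, -0.1490, -0.9352, -0.3211]
J6: z=[-0.1490, -0.9352, -0.3211] o=[0.6608, -1.2052, 0.2731] → [0.3757, -0.0529, -0.0204, -0.1490, -0.9352, -0.3211]
V = J·q̇ = [0.8264, 0.4587, -0.3994, 0.4010, -0.1157, 0.6303]

0.8264 0.4587 -0.3994 0.4010 -0.1157 0.6303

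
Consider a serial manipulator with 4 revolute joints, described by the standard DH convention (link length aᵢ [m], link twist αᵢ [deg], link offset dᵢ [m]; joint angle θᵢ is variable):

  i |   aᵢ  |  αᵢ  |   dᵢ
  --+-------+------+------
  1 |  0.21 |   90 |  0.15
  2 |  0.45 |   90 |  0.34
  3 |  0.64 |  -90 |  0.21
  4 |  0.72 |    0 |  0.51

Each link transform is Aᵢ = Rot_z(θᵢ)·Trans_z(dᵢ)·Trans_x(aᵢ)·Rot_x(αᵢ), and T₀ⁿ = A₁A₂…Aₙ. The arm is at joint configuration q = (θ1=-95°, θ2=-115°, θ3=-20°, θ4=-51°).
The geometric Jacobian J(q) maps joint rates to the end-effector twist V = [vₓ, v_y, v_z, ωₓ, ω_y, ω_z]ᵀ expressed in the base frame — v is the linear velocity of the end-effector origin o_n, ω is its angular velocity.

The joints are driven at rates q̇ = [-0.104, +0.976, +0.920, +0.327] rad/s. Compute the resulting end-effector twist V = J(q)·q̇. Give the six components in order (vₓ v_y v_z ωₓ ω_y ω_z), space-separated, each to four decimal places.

-1.0207 -1.1151 -1.4925 -1.2016 0.9896 0.1834

o_n = [-0.3404, 1.2198, -1.0217]
J₁: ẑ×o_n = [-1.2198, -0.3404, 0.0000], ω = ẑ
J2: z=[-0.9962, 0.0872, 0.0000] o=[-0.0183, -0.2092, 0.1500] → [-0.1021, -1.1672, -1.3954, -0.9962, 0.0872, 0.0000]
J3: z=[0.0790, 0.9029, 0.4226] o=[-0.3404, 0.0099, -0.2578] → [-1.2009, 0.0604, 0.0955, 0.0790, 0.9029, 0.4226]
J4: z=[-0.9235, 0.2259, -0.3100] o=[-0.0836, 0.4336, -0.7141] → [0.1742, -0.2044, -0.6680, -0.9235, 0.2259, -0.3100]
V = J·q̇ = [-1.0207, -1.1151, -1.4925, -1.2016, 0.9896, 0.1834]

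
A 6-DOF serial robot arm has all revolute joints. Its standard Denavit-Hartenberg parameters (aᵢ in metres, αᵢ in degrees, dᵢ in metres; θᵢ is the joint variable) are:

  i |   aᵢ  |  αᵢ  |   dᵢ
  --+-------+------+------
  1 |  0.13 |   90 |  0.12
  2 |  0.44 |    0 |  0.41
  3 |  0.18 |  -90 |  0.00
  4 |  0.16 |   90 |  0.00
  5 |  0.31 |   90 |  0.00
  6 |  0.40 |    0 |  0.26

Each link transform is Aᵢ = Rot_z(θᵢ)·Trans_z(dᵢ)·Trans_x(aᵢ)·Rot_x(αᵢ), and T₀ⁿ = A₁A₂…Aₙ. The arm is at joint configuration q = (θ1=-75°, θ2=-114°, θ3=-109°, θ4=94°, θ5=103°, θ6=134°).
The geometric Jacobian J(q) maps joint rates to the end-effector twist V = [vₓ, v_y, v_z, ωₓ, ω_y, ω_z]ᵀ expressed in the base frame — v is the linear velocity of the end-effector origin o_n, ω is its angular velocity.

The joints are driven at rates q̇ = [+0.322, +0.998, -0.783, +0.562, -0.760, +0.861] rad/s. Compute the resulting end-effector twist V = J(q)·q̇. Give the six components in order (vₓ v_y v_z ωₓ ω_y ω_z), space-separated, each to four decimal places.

o_n = [-0.0969, 0.4203, -0.0484]
J₁: ẑ×o_n = [-0.4203, -0.0969, 0.0000], ω = ẑ
J2: z=[-0.9659, -0.2588, 0.0000] o=[0.0336, -0.1256, 0.1200] → [0.0436, -0.1627, -0.5611, -0.9659, -0.2588, 0.0000]
J3: z=[-0.9659, -0.2588, 0.0000] o=[-0.4087, -0.0588, -0.2820] → [-0.0604, 0.2256, -0.3821, -0.9659, -0.2588, 0.0000]
J4: z=[-0.1765, 0.6588, -0.7314] o=[-0.4428, 0.0683, -0.1592] → [0.3304, -0.2334, -0.2900, -0.1765, 0.6588, -0.7314]
J5: z=[-0.1214, 0.7228, 0.6803] o=[-0.2865, 0.1018, -0.1668] → [-0.1312, 0.1434, -0.1757, -0.1214, 0.7228, 0.6803]
J6: z=[0.9120, 0.3517, -0.2109] o=[-0.4079, 0.2862, -0.3844] → [0.1465, -0.3720, 0.0129, 0.9120, 0.3517, -0.2109]
V = J·q̇ = [0.3669, -0.9306, -0.2791, 0.5707, 0.0681, -0.7876]

0.3669 -0.9306 -0.2791 0.5707 0.0681 -0.7876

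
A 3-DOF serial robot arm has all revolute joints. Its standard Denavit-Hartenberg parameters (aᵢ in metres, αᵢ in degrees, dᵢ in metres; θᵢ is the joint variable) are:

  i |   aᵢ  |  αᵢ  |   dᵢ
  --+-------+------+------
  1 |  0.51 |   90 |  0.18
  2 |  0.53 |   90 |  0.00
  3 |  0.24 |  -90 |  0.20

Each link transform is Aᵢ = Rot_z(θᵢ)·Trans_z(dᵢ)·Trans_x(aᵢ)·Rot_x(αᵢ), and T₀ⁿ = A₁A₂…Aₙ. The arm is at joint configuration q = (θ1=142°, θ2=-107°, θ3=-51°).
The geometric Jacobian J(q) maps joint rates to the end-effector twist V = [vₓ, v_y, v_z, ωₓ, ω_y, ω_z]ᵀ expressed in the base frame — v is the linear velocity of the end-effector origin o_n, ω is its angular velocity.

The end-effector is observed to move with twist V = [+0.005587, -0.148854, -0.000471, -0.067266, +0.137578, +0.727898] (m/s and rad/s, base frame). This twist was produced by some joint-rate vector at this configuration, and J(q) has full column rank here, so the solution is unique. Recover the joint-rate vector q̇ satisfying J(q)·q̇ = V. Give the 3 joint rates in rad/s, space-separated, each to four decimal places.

o_n = [-0.2091, -0.0733, -0.4128]
J₁: ẑ×o_n = [0.0733, -0.2091, 0.0000], ω = ẑ
J2: z=[0.6157, 0.7880, 0.0000] o=[-0.4019, 0.3140, 0.1800] → [-0.4671, 0.3650, -0.3904, 0.6157, 0.7880, 0.0000]
J3: z=[0.7536, -0.5888, 0.2924] o=[-0.2798, 0.2186, -0.3268] → [0.1360, 0.0854, -0.1784, 0.7536, -0.5888, 0.2924]
q̇ = J⁺·V = [0.7700, 0.0670, -0.1440]

0.7700 0.0670 -0.1440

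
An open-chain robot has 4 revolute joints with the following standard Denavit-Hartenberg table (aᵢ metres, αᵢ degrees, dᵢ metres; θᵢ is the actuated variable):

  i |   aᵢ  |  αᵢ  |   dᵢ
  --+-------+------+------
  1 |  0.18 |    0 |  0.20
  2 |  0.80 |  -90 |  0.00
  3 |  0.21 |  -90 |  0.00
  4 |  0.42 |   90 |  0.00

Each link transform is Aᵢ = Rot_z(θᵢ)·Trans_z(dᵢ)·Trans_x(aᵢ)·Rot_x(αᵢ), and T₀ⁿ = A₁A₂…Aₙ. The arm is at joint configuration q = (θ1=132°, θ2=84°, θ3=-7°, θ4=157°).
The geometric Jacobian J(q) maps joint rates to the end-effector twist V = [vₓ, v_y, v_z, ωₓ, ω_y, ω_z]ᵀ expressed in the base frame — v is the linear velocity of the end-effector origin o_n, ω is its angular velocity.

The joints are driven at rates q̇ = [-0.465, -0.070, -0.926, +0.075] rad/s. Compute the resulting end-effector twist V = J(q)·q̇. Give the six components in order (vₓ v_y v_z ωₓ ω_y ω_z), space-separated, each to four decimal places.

-0.0524 0.3500 -0.1638 -0.5517 0.7438 -0.6094

o_n = [-0.7223, -0.1007, 0.1785]
J₁: ẑ×o_n = [0.1007, -0.7223, 0.0000], ω = ẑ
J2: z=[0.0000, 0.0000, 1.0000] o=[-0.1204, 0.1338, 0.2000] → [0.2344, -0.6019, 0.0000, 0.0000, 0.0000, 1.0000]
J3: z=[0.5878, -0.8090, 0.0000] o=[-0.7677, -0.3365, 0.2000] → [0.0174, 0.0127, 0.1753, 0.5878, -0.8090, 0.0000]
J4: z=[-0.0986, -0.0716, -0.9925] o=[-0.9363, -0.4590, 0.2256] → [0.3590, -0.2170, -0.0200, -0.0986, -0.0716, -0.9925]
V = J·q̇ = [-0.0524, 0.3500, -0.1638, -0.5517, 0.7438, -0.6094]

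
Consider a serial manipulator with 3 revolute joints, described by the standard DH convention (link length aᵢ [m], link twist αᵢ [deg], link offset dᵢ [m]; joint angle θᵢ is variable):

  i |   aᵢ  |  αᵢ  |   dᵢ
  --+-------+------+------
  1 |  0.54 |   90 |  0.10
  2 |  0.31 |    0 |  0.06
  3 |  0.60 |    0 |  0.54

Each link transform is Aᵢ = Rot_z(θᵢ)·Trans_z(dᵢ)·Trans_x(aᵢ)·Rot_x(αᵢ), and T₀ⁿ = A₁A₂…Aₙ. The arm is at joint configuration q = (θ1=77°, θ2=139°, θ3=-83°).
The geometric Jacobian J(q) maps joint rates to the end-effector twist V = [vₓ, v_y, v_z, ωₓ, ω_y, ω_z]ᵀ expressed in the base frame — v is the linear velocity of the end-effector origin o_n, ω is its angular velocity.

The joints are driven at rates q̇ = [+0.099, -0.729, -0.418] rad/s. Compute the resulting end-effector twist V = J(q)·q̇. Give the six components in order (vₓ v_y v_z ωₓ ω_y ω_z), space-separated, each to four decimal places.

0.1132 0.7725 -0.2143 -1.1176 0.2580 0.0990

o_n = [0.7289, 0.4901, 0.8008]
J₁: ẑ×o_n = [-0.4901, 0.7289, 0.0000], ω = ẑ
J2: z=[0.9744, -0.2250, 0.0000] o=[0.1215, 0.5262, 0.1000] → [-0.1576, -0.6828, 0.1016, 0.9744, -0.2250, 0.0000]
J3: z=[0.9744, -0.2250, 0.0000] o=[0.1273, 0.2847, 0.3034] → [-0.1119, -0.4847, 0.3355, 0.9744, -0.2250, 0.0000]
V = J·q̇ = [0.1132, 0.7725, -0.2143, -1.1176, 0.2580, 0.0990]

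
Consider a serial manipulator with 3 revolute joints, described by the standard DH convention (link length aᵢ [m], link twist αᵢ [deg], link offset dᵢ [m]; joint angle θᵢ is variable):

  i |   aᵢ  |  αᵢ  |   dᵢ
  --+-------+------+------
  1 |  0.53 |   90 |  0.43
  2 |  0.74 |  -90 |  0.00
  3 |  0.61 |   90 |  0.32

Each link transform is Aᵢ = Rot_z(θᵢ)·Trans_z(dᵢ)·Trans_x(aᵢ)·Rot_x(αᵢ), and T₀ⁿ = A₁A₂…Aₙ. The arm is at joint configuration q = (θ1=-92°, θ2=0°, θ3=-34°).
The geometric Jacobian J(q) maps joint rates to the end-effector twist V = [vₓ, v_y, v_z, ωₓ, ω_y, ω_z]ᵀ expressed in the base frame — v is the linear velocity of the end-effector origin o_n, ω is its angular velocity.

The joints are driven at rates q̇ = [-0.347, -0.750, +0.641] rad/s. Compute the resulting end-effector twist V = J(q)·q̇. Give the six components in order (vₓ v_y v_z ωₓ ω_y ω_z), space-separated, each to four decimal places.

-0.3037 -0.3299 -0.9343 0.7495 -0.0262 0.2940

o_n = [-0.4029, -1.7627, 0.7500]
J₁: ẑ×o_n = [1.7627, -0.4029, 0.0000], ω = ẑ
J2: z=[-0.9994, 0.0349, 0.0000] o=[-0.0185, -0.5297, 0.4300] → [0.0112, 0.3198, 1.2457, -0.9994, 0.0349, 0.0000]
J3: z=[-0.0000, 0.0000, 1.0000] o=[-0.0443, -1.2692, 0.4300] → [0.4935, -0.3585, 0.0000, -0.0000, 0.0000, 1.0000]
V = J·q̇ = [-0.3037, -0.3299, -0.9343, 0.7495, -0.0262, 0.2940]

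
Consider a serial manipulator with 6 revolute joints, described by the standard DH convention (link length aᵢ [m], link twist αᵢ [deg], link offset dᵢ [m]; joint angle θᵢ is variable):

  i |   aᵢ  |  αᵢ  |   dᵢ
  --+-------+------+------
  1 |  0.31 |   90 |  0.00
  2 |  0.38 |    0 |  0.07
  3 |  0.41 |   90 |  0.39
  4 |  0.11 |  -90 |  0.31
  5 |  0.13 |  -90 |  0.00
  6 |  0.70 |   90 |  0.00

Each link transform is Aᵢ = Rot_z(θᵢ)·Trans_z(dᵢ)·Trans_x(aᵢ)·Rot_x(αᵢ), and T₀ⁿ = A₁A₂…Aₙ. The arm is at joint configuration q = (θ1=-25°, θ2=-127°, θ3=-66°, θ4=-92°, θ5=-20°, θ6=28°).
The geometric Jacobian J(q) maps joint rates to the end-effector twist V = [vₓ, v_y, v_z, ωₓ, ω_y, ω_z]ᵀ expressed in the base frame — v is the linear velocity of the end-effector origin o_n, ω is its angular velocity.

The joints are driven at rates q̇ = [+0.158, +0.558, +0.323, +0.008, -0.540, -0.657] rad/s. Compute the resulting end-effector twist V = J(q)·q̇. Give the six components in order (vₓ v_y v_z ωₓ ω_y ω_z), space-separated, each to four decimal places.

-0.5697 0.3832 0.4729 0.1219 -1.2975 0.6477

o_n = [0.2862, 0.2428, 0.2598]
J₁: ẑ×o_n = [-0.2428, 0.2862, 0.0000], ω = ẑ
J2: z=[-0.4226, -0.9063, 0.0000] o=[0.2810, -0.1310, 0.0000] → [-0.2355, 0.1098, -0.1532, -0.4226, -0.9063, 0.0000]
J3: z=[-0.4226, -0.9063, 0.0000] o=[0.0441, -0.0978, -0.3035] → [-0.5105, 0.2381, 0.0755, -0.4226, -0.9063, 0.0000]
J4: z=[0.2039, -0.0951, 0.9744] o=[-0.4828, -0.2824, -0.2113] → [-0.5565, 0.6532, 0.1802, 0.2039, -0.0951, 0.9744]
J5: z=[-0.8678, 0.4432, 0.2248] o=[-0.3697, -0.2139, 0.0899] → [-0.0274, 0.2949, -0.6869, -0.8678, 0.4432, 0.2248]
J6: z=[-0.0366, 0.3942, -0.9183] o=[-0.3053, -0.1092, 0.1323] → [0.3735, -0.5385, -0.2460, -0.0366, 0.3942, -0.9183]
V = J·q̇ = [-0.5697, 0.3832, 0.4729, 0.1219, -1.2975, 0.6477]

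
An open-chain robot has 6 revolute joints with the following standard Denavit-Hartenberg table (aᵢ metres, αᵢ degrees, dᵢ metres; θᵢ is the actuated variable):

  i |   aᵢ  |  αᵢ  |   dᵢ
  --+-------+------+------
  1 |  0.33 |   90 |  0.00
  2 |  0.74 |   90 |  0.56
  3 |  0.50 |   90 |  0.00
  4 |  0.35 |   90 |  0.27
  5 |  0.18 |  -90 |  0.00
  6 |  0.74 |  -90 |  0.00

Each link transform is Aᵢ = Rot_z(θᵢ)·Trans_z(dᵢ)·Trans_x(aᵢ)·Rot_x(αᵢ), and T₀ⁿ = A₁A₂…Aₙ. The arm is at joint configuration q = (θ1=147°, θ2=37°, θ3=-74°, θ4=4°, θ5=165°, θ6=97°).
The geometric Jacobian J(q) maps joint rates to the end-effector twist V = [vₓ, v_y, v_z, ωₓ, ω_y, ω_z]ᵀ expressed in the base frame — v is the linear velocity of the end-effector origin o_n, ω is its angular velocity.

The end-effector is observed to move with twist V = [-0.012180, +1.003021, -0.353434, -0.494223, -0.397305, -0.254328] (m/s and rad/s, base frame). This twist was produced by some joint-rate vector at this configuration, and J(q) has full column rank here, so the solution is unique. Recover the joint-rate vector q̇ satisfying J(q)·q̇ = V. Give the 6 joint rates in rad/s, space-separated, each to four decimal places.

o_n = [-1.2055, 0.5388, -0.2061]
J₁: ẑ×o_n = [-0.5388, -1.2055, 0.0000], ω = ẑ
J2: z=[0.5446, 0.8387, 0.0000] o=[-0.2768, 0.1797, 0.0000] → [-0.1729, 0.1123, 0.9745, 0.5446, 0.8387, 0.0000]
J3: z=[-0.5047, 0.3278, -0.7986] o=[-0.4674, 0.9713, 0.4453] → [-0.5589, 0.2606, 0.4602, -0.5047, 0.3278, -0.7986]
J4: z=[0.4937, -0.6493, -0.5785] o=[-0.8215, 0.6281, 0.5283] → [0.4252, 0.5847, -0.2934, 0.4937, -0.6493, -0.5785]
J5: z=[0.4541, -0.3748, 0.8083] o=[-0.9478, 0.2212, 0.4105] → [-0.0256, 0.0717, 0.0476, 0.4541, -0.3748, 0.8083]
J6: z=[-0.2849, 0.7984, 0.5304] o=[-0.7958, 0.3060, 0.3645] → [-0.5791, -0.3799, 0.2607, -0.2849, 0.7984, 0.5304]
q̇ = J⁺·V = [-0.9620, -0.8380, 0.5320, -0.1280, 0.9710, 0.5160]

-0.9620 -0.8380 0.5320 -0.1280 0.9710 0.5160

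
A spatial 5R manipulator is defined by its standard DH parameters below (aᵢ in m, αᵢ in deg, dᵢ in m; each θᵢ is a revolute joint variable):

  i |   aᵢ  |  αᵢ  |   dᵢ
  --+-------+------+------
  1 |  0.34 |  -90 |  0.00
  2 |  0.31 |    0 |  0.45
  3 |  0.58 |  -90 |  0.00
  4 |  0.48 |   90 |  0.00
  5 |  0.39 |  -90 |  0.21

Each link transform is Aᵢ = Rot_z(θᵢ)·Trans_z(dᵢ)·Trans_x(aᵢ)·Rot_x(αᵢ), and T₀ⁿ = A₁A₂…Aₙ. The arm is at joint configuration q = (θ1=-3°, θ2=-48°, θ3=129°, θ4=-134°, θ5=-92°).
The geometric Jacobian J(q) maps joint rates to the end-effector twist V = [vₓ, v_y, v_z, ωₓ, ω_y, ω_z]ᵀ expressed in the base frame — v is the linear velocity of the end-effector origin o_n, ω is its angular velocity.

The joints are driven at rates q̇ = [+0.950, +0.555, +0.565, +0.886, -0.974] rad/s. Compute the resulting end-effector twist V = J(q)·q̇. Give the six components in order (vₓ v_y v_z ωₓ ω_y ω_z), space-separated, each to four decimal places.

-0.4176 1.0725 -0.9931 -0.6704 1.8342 0.1194

o_n = [0.9810, 0.5891, 0.1877]
J₁: ẑ×o_n = [-0.5891, 0.9810, 0.0000], ω = ẑ
J2: z=[0.0523, 0.9986, 0.0000] o=[0.3395, -0.0178, 0.0000] → [0.1874, -0.0098, -0.6088, 0.0523, 0.9986, 0.0000]
J3: z=[0.0523, 0.9986, 0.0000] o=[0.5702, 0.4207, 0.2304] → [-0.0426, 0.0022, -0.4014, 0.0523, 0.9986, 0.0000]
J4: z=[-0.9863, 0.0517, -0.1564] o=[0.6608, 0.4160, -0.3425] → [0.0545, 0.4728, -0.1873, -0.9863, 0.0517, -0.1564]
J5: z=[-0.1487, -0.6878, 0.7105] o=[0.6268, 0.7635, -0.0132] → [-0.0142, 0.2815, 0.2695, -0.1487, -0.6878, 0.7105]
V = J·q̇ = [-0.4176, 1.0725, -0.9931, -0.6704, 1.8342, 0.1194]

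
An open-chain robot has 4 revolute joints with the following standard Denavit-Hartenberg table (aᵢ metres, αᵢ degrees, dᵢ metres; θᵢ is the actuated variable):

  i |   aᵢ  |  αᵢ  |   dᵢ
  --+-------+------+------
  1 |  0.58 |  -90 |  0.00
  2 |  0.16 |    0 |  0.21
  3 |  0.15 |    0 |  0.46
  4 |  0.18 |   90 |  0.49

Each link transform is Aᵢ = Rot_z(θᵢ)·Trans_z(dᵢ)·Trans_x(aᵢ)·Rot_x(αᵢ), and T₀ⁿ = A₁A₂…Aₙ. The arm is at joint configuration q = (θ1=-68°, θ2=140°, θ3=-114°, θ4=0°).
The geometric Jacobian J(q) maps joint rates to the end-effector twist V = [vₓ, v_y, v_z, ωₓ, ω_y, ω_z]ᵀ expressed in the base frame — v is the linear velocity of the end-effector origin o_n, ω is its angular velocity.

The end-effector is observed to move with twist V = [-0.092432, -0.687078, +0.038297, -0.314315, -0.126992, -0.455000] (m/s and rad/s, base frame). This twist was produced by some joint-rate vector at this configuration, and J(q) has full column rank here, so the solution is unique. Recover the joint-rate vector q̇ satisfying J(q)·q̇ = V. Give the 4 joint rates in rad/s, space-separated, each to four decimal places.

o_n = [1.3580, -0.2646, -0.2475]
J₁: ẑ×o_n = [0.2646, 1.3580, -0.0000], ω = ẑ
J2: z=[0.9272, 0.3746, 0.0000] o=[0.2173, -0.5378, 0.0000] → [-0.0927, 0.2295, -0.1740, 0.9272, 0.3746, 0.0000]
J3: z=[0.9272, 0.3746, 0.0000] o=[0.3661, -0.3455, -0.1028] → [-0.0542, 0.1341, -0.2966, 0.9272, 0.3746, 0.0000]
J4: z=[0.9272, 0.3746, 0.0000] o=[0.8431, -0.2981, -0.1686] → [-0.0296, 0.0732, -0.1618, 0.9272, 0.3746, 0.0000]
q̇ = J⁺·V = [-0.4550, -0.3440, 0.1540, -0.1490]

-0.4550 -0.3440 0.1540 -0.1490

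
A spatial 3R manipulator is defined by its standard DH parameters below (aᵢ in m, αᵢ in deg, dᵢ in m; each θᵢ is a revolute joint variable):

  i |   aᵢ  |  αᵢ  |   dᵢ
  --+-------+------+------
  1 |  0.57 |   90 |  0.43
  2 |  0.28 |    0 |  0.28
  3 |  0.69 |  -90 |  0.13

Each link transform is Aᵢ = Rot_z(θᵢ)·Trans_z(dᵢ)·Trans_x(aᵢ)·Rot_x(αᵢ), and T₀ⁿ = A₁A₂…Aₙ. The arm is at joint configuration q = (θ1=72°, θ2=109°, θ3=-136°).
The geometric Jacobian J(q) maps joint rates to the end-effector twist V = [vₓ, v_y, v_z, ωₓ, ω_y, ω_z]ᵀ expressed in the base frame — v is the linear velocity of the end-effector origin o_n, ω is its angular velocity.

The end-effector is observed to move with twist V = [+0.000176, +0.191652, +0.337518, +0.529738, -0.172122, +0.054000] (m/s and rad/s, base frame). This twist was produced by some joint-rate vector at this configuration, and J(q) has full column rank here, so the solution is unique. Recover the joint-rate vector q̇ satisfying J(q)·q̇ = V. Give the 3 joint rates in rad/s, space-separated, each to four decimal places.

0.0540 0.0540 0.5030

o_n = [0.7279, 0.9134, 0.3815]
J₁: ẑ×o_n = [-0.9134, 0.7279, 0.0000], ω = ẑ
J2: z=[0.9511, -0.3090, 0.0000] o=[0.1761, 0.5421, 0.4300] → [0.0150, 0.0461, 0.5236, 0.9511, -0.3090, 0.0000]
J3: z=[0.9511, -0.3090, 0.0000] o=[0.4143, 0.3689, 0.6947] → [0.0968, 0.2979, 0.6148, 0.9511, -0.3090, 0.0000]
q̇ = J⁺·V = [0.0540, 0.0540, 0.5030]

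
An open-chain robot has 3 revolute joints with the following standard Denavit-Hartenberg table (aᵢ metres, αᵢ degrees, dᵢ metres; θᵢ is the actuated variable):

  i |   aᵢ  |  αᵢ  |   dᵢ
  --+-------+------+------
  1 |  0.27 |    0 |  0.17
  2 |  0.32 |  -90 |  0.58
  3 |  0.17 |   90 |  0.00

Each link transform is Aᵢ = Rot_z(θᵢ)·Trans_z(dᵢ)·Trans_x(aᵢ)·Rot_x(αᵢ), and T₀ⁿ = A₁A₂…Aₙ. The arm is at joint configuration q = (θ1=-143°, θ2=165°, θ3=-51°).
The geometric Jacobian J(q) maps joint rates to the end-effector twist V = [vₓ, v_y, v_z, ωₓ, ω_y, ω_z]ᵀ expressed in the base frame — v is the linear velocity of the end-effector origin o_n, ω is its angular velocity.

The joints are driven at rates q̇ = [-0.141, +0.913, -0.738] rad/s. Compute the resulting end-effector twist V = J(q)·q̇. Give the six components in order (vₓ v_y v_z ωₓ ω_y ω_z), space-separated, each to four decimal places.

-0.2368 0.2995 0.0790 0.2765 -0.6843 0.7720

o_n = [0.1803, -0.0025, 0.8821]
J₁: ẑ×o_n = [0.0025, 0.1803, -0.0000], ω = ẑ
J2: z=[0.0000, 0.0000, 1.0000] o=[-0.2156, -0.1625, 0.1700] → [-0.1600, 0.3959, 0.0000, 0.0000, 0.0000, 1.0000]
J3: z=[-0.3746, 0.9272, 0.0000] o=[0.0811, -0.0426, 0.7500] → [0.1225, 0.0495, -0.1070, -0.3746, 0.9272, 0.0000]
V = J·q̇ = [-0.2368, 0.2995, 0.0790, 0.2765, -0.6843, 0.7720]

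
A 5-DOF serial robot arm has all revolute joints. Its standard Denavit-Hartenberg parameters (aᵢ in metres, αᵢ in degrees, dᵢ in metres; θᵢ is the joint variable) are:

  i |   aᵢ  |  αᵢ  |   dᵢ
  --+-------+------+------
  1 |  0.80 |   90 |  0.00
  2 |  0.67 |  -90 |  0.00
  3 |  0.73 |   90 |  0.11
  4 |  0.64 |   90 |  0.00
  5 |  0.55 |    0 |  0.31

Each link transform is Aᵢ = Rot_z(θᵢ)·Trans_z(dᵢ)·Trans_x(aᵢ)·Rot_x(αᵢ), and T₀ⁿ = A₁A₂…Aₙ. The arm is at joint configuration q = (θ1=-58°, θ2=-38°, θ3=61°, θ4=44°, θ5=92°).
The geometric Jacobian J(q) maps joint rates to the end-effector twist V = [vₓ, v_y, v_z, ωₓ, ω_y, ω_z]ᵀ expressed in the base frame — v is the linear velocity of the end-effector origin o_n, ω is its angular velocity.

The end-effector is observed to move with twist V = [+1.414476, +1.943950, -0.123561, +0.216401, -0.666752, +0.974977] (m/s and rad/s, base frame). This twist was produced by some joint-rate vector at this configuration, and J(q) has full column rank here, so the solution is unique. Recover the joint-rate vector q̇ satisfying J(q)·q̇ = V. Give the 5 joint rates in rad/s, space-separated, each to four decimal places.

0.7970 -0.4430 0.2180 0.6700 -0.4740

o_n = [2.0965, -1.5607, -0.8731]
J₁: ẑ×o_n = [1.5607, 2.0965, -0.0000], ω = ẑ
J2: z=[-0.8480, -0.5299, 0.0000] o=[0.4239, -0.6784, 0.0000] → [0.4627, -0.7405, 1.6345, -0.8480, -0.5299, 0.0000]
J3: z=[0.3263, -0.5221, 0.7880] o=[0.7037, -1.1262, -0.4125] → [0.5829, 1.2478, 0.5854, 0.3263, -0.5221, 0.7880]
J4: z=[-0.0459, -0.8414, -0.5385] o=[1.4288, -1.0818, -0.5437] → [0.0193, -0.3746, 0.5838, -0.0459, -0.8414, -0.5385]
J5: z=[0.4212, 0.4725, -0.7742] o=[2.0086, -1.2497, -0.3308] → [-0.4970, 0.1604, -0.1725, 0.4212, 0.4725, -0.7742]
q̇ = J⁺·V = [0.7970, -0.4430, 0.2180, 0.6700, -0.4740]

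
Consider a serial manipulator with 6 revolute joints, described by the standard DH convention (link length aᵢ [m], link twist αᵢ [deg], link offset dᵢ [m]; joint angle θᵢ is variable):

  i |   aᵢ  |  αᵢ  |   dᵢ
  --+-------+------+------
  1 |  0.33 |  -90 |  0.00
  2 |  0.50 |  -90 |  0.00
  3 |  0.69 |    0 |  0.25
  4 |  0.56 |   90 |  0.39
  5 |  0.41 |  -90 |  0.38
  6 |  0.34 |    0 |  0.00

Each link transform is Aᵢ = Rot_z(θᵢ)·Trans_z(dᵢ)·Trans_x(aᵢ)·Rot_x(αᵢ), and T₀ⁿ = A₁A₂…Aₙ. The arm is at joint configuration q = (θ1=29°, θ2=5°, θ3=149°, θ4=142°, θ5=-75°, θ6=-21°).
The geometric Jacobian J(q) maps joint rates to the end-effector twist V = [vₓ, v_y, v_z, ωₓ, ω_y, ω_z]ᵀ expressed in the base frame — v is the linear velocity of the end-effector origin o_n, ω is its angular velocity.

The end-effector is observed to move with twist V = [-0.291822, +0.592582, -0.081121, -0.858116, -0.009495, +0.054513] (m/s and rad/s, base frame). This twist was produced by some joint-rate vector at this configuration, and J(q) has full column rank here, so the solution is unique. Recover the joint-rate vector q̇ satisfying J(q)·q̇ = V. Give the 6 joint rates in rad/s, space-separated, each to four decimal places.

-0.1850 0.2620 0.2960 -0.4310 0.7740 -0.1460

o_n = [-0.2144, 0.4792, 0.0878]
J₁: ẑ×o_n = [-0.4792, -0.2144, 0.0000], ω = ẑ
J2: z=[-0.4848, 0.8746, 0.0000] o=[0.2886, 0.1600, 0.0000] → [0.0768, 0.0426, 0.2852, -0.4848, 0.8746, 0.0000]
J3: z=[-0.0762, -0.0423, -0.9962] o=[0.7243, 0.4015, -0.0436] → [0.0718, 0.9451, -0.0456, -0.0762, -0.0423, -0.9962]
J4: z=[-0.0762, -0.0423, -0.9962] o=[0.3622, -0.2056, -0.2411] → [0.6682, 0.5995, -0.0766, -0.0762, -0.0423, -0.9962]
J5: z=[-0.9872, -0.1375, 0.0814] o=[0.2538, 0.3321, -0.6471] → [-0.1130, 0.6874, -0.2095, -0.9872, -0.1375, 0.0814]
J6: z=[-0.1553, 0.9450, -0.2880] o=[-0.1060, 0.4017, -0.2250] → [0.3179, 0.0798, 0.0904, -0.1553, 0.9450, -0.2880]
q̇ = J⁺·V = [-0.1850, 0.2620, 0.2960, -0.4310, 0.7740, -0.1460]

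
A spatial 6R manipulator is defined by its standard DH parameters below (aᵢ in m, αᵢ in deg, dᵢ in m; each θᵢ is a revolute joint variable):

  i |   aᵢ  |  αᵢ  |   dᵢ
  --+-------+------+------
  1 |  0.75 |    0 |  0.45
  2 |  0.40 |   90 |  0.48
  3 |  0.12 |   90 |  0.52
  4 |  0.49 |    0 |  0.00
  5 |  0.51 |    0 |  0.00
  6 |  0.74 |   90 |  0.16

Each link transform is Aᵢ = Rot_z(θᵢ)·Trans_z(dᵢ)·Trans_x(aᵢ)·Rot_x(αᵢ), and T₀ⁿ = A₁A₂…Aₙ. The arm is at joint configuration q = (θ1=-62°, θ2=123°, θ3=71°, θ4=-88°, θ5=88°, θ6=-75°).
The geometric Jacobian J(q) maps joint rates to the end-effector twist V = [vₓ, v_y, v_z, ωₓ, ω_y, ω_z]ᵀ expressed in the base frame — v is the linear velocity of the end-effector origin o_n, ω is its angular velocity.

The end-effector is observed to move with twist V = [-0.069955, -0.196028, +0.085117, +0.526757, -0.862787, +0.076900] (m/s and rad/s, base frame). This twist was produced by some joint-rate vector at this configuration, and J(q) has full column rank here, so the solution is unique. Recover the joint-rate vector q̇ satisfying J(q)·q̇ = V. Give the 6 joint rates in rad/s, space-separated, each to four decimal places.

0.7630 -0.8580 0.8790 0.1490 -0.6540 -0.0230

o_n = [0.1531, 0.3906, 1.6708]
J₁: ẑ×o_n = [-0.3906, 0.1531, 0.0000], ω = ẑ
J2: z=[0.0000, 0.0000, 1.0000] o=[0.3521, -0.6622, 0.4500] → [-1.0528, -0.1990, 0.0000, 0.0000, 0.0000, 1.0000]
J3: z=[0.8746, -0.4848, 0.0000] o=[0.5460, -0.3124, 0.9300] → [-0.3592, -0.6480, 0.4243, 0.8746, -0.4848, 0.0000]
J4: z=[0.4584, 0.8270, -0.3256] o=[1.0198, -0.5303, 1.0435] → [0.8186, -0.0054, 1.1389, 0.4584, 0.8270, -0.3256]
J5: z=[0.4584, 0.8270, -0.3256] o=[0.5942, -0.2880, 1.0596] → [0.7264, -0.1366, 0.6758, 0.4584, 0.8270, -0.3256]
J6: z=[0.4584, 0.8270, -0.3256] o=[0.6747, -0.1428, 1.5418] → [0.2803, 0.1107, 0.6758, 0.4584, 0.8270, -0.3256]
q̇ = J⁺·V = [0.7630, -0.8580, 0.8790, 0.1490, -0.6540, -0.0230]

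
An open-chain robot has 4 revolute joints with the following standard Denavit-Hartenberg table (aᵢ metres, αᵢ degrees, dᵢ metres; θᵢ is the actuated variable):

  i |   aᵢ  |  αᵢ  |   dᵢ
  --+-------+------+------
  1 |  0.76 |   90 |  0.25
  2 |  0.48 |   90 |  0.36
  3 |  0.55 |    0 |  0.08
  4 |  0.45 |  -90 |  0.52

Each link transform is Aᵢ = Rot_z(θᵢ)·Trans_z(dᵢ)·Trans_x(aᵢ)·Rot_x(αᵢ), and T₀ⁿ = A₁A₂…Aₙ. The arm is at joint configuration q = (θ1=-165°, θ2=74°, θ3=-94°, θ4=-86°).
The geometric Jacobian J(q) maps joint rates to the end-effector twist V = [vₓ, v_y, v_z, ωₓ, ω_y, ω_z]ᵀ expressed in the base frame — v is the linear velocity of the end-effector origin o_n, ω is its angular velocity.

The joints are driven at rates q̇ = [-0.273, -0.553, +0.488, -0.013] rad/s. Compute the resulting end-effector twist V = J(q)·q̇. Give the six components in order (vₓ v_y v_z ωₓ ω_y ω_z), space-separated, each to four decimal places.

o_n = [-1.2402, -0.5276, 0.0766]
J₁: ẑ×o_n = [0.5276, -1.2402, 0.0000], ω = ẑ
J2: z=[-0.2588, 0.9659, 0.0000] o=[-0.7341, -0.1967, 0.2500] → [-0.1675, -0.0449, 0.5745, -0.2588, 0.9659, 0.0000]
J3: z=[-0.9285, -0.2488, -0.2756] o=[-0.9551, 0.1168, 0.7114] → [-0.0197, -0.5109, 0.5274, -0.9285, -0.2488, -0.2756]
J4: z=[-0.9285, -0.2488, -0.2756] o=[-0.8771, -0.4303, 0.6525] → [0.1165, -0.4347, -0.0000, -0.9285, -0.2488, -0.2756]
V = J·q̇ = [-0.0625, 0.1197, -0.0603, -0.2979, -0.6523, -0.4039]

-0.0625 0.1197 -0.0603 -0.2979 -0.6523 -0.4039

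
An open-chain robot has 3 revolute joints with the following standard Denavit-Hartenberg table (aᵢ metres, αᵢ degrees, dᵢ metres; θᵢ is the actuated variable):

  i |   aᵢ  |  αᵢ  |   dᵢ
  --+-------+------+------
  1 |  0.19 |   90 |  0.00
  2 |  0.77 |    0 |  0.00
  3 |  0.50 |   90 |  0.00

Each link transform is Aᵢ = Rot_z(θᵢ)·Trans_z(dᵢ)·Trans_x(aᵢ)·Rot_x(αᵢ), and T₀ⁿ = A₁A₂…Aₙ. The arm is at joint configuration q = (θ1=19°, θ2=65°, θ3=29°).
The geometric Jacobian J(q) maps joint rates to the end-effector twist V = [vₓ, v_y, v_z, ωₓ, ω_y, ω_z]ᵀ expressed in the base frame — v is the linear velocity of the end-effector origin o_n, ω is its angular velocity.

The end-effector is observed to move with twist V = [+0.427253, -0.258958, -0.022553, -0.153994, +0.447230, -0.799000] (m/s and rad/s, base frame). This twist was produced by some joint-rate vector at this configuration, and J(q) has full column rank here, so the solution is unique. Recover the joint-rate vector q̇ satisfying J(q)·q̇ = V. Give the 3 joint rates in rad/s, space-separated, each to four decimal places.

-0.7990 -0.1200 -0.3530

o_n = [0.4544, 0.1564, 1.1966]
J₁: ẑ×o_n = [-0.1564, 0.4544, 0.0000], ω = ẑ
J2: z=[0.3256, -0.9455, 0.0000] o=[0.1796, 0.0619, 0.0000] → [-1.1314, -0.3896, 0.2905, 0.3256, -0.9455, 0.0000]
J3: z=[0.3256, -0.9455, 0.0000] o=[0.4873, 0.1678, 0.6979] → [-0.4716, -0.1624, -0.0349, 0.3256, -0.9455, 0.0000]
q̇ = J⁺·V = [-0.7990, -0.1200, -0.3530]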